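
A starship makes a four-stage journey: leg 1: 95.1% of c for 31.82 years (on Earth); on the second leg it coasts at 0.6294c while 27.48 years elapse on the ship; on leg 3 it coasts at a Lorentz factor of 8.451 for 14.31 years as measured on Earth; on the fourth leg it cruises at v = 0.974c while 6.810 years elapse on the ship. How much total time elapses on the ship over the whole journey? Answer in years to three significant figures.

τ = 45.8 years

Leg 1: β = 0.951; γ = 1/√(1 − 0.951²) = 1/√0.09560 = 3.234; τ_1 = 31.82/3.234 = 9.838 years.
Leg 2: 27.48 years is already measured on the ship.
Leg 3: γ = 8.451; τ_3 = 14.31/8.451 = 1.693 years.
Leg 4: 6.810 years is already measured on the ship.
Total: 9.838 + 27.48 + 1.693 + 6.810 years.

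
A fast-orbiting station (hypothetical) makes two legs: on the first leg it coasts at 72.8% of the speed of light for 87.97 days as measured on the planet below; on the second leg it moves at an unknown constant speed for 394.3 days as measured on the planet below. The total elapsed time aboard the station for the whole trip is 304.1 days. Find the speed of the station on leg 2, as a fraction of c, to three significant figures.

β = 0.786

Leg 1: β = 0.728; γ = 1/√(1 − 0.728²) = 1/√0.4700 = 1.459; τ_1 = 87.97/1.459 = 60.31 days.
Leg 2: speed unknown; τ_2 = 394.3/γ_2.
Total proper time: 60.31 + τ_2 = 304.1, so τ_2 = 304.1 − 60.31 = 243.8 days.
γ_2 = 394.3/243.8 = 1.617; β = √(1 − 1/γ²) = √0.6177.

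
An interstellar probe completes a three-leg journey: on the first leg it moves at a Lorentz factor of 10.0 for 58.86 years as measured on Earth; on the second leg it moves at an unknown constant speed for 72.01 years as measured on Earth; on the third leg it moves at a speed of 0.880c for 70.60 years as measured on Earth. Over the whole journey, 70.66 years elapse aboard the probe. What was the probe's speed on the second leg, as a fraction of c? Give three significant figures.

β = 0.901

Leg 1: γ = 10.0; τ_1 = 58.86/10.00 = 5.886 years.
Leg 2: speed unknown; τ_2 = 72.01/γ_2.
Leg 3: γ = 1/√(1 − 0.880²) = 1/√0.2256 = 2.105; τ_3 = 70.60/2.105 = 33.53 years.
Total proper time: 5.886 + τ_2 + 33.53 = 70.66, so τ_2 = 70.66 − 39.42 = 31.24 years.
γ_2 = 72.01/31.24 = 2.305; β = √(1 − 1/γ²) = √0.8118.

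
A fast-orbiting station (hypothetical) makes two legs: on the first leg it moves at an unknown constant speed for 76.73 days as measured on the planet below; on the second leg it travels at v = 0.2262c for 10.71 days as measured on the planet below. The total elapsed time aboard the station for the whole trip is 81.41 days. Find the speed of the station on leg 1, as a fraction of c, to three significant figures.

β = 0.380

Leg 1: speed unknown; τ_1 = 76.73/γ_1.
Leg 2: γ = 1/√(1 − 0.2262²) = 1/√0.9488 = 1.027; τ_2 = 10.71/1.027 = 10.43 days.
Total proper time: τ_1 + 10.43 = 81.41, so τ_1 = 81.41 − 10.43 = 70.98 days.
γ_1 = 76.73/70.98 = 1.081; β = √(1 − 1/γ²) = √0.1443.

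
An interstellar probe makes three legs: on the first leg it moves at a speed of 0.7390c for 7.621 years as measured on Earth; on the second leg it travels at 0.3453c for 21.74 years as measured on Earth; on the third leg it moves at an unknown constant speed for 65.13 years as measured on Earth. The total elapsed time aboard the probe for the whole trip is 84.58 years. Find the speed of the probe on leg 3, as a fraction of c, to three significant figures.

β = 0.422

Leg 1: γ = 1/√(1 − 0.7390²) = 1/√0.4539 = 1.484; τ_1 = 7.621/1.484 = 5.134 years.
Leg 2: γ = 1/√(1 − 0.3453²) = 1/√0.8808 = 1.066; τ_2 = 21.74/1.066 = 20.40 years.
Leg 3: speed unknown; τ_3 = 65.13/γ_3.
Total proper time: 5.134 + 20.40 + τ_3 = 84.58, so τ_3 = 84.58 − 25.54 = 59.04 years.
γ_3 = 65.13/59.04 = 1.103; β = √(1 − 1/γ²) = √0.1782.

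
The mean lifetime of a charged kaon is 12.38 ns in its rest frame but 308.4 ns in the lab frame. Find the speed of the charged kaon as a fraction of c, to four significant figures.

γ = Δt/τ₀ = 308.4/12.38 = 24.91
β = √(1 − 1/γ²) = √(1 − 0.001611) = √0.9984

β = 0.9992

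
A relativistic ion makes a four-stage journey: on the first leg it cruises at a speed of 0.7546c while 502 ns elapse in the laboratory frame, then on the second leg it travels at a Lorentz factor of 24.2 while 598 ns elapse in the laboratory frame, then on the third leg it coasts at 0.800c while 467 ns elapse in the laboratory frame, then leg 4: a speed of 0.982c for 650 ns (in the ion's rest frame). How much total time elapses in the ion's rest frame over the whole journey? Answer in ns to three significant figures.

Leg 1: γ = 1/√(1 − 0.7546²) = 1/√0.4306 = 1.524; τ_1 = 502/1.524 = 329.4 ns.
Leg 2: γ = 24.2; τ_2 = 598/24.20 = 24.71 ns.
Leg 3: γ = 1/√(1 − 0.800²) = 5/3 ≈ 1.667; τ_3 = 467/1.667 = 280.2 ns.
Leg 4: 650 ns is already measured in the ion's rest frame.
Total: 329.4 + 24.71 + 280.2 + 650.0 ns.

τ = 1280 ns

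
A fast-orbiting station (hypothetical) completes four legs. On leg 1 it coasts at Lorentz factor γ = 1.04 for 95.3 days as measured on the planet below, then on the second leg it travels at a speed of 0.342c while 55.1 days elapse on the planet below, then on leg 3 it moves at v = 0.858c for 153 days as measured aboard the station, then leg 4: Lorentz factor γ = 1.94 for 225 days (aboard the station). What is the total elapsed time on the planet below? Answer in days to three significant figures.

Leg 1: 95.3 days is already measured on the planet below.
Leg 2: 55.1 days is already measured on the planet below.
Leg 3: γ = 1/√(1 − 0.858²) = 1/√0.2638 = 1.947; Δt_3 = 1.947 × 153 = 297.9 days.
Leg 4: γ = 1.94; Δt_4 = 1.940 × 225 = 436.5 days.
Total: 95.30 + 55.10 + 297.9 + 436.5 days.

Δt = 885 days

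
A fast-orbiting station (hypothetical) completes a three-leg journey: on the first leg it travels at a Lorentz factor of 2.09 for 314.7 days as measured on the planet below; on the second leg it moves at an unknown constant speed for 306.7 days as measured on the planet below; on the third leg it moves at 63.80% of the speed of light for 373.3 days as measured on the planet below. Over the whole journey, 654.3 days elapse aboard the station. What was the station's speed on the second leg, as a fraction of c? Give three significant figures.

Leg 1: γ = 2.09; τ_1 = 314.7/2.090 = 150.6 days.
Leg 2: speed unknown; τ_2 = 306.7/γ_2.
Leg 3: β = 0.6380; γ = 1/√(1 − 0.6380²) = 1/√0.5930 = 1.299; τ_3 = 373.3/1.299 = 287.5 days.
Total proper time: 150.6 + τ_2 + 287.5 = 654.3, so τ_2 = 654.3 − 438.0 = 216.3 days.
γ_2 = 306.7/216.3 = 1.418; β = √(1 − 1/γ²) = √0.5028.

β = 0.709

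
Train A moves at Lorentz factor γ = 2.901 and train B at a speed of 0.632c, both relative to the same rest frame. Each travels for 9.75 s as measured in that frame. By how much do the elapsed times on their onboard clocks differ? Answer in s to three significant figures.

|τ_A − τ_B| = 4.20 s

A: γ = 2.901; τ_A = 9.75/2.901 = 3.361 s.
B: γ = 1/√(1 − 0.632²) = 1/√0.6006 = 1.290; τ_B = 9.75/1.290 = 7.556 s.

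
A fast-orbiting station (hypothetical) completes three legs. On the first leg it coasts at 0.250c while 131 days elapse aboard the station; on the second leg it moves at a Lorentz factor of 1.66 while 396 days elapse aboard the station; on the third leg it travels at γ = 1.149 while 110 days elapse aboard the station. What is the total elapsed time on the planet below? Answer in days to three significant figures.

Leg 1: γ = 1/√(1 − 0.250²) = 1/√0.9375 = 1.033; Δt_1 = 1.033 × 131 = 135.3 days.
Leg 2: γ = 1.66; Δt_2 = 1.660 × 396 = 657.4 days.
Leg 3: γ = 1.149; Δt_3 = 1.149 × 110 = 126.4 days.
Total: 135.3 + 657.4 + 126.4 days.

Δt = 919 days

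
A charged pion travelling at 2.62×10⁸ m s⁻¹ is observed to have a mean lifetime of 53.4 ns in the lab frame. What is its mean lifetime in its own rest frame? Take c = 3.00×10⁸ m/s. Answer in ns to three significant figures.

τ₀ = 26.0 ns

β = 2.62×10⁸/3.00×10⁸ = 0.8733; γ = 1/√(1 − 0.8733²) = 2.053
The lab-frame lifetime is the dilated interval; the proper lifetime is τ₀ = Δt/γ = 53.4/2.053 ns.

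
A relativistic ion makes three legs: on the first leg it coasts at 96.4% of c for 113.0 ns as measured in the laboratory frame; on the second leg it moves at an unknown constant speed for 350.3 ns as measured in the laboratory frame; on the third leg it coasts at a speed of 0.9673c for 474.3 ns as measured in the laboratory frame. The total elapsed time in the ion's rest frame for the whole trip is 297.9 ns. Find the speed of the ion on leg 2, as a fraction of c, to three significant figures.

Leg 1: β = 0.964; γ = 1/√(1 − 0.964²) = 1/√0.07070 = 3.761; τ_1 = 113.0/3.761 = 30.05 ns.
Leg 2: speed unknown; τ_2 = 350.3/γ_2.
Leg 3: γ = 1/√(1 − 0.9673²) = 1/√0.06433 = 3.943; τ_3 = 474.3/3.943 = 120.3 ns.
Total proper time: 30.05 + τ_2 + 120.3 = 297.9, so τ_2 = 297.9 − 150.3 = 147.6 ns.
γ_2 = 350.3/147.6 = 2.374; β = √(1 − 1/γ²) = √0.8226.

β = 0.907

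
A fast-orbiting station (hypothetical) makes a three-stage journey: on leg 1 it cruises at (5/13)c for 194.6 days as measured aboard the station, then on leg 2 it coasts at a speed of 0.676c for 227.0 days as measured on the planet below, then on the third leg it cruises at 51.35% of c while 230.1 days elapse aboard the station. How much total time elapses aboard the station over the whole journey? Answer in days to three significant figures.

τ = 592 days

Leg 1: 194.6 days is already measured aboard the station.
Leg 2: γ = 1/√(1 − 0.676²) = 1/√0.5430 = 1.357; τ_2 = 227.0/1.357 = 167.3 days.
Leg 3: 230.1 days is already measured aboard the station.
Total: 194.6 + 167.3 + 230.1 days.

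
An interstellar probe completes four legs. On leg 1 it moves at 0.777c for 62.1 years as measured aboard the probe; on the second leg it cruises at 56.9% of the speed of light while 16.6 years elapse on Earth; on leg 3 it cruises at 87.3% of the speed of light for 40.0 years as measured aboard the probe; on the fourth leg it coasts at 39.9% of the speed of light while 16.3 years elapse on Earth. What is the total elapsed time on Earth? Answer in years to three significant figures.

Leg 1: γ = 1/√(1 − 0.777²) = 1/√0.3963 = 1.589; Δt_1 = 1.589 × 62.1 = 98.65 years.
Leg 2: 16.6 years is already measured on Earth.
Leg 3: β = 0.873; γ = 1/√(1 − 0.873²) = 1/√0.2379 = 2.050; Δt_3 = 2.050 × 40.0 = 82.01 years.
Leg 4: 16.3 years is already measured on Earth.
Total: 98.65 + 16.60 + 82.01 + 16.30 years.

Δt = 214 years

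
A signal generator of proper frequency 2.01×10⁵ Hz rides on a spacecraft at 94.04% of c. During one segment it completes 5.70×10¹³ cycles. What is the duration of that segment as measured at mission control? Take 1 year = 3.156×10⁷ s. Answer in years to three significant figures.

β = 0.9404; γ = 1/√(1 − 0.9404²) = 1/√0.1156 = 2.941
Proper time for N cycles: τ = N/f = 5.70×10¹³/(2.01×10⁵) = 2.836×10⁸ s = 8.985 years.
Lab-frame duration Δt = γτ = 2.941 × 8.985 = 26.42 years.

Δt = 26.4 years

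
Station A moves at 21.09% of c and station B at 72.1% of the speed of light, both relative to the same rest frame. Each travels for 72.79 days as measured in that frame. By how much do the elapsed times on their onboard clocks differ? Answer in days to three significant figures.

|τ_A − τ_B| = 20.7 days

A: β = 0.2109; γ = 1/√(1 − 0.2109²) = 1/√0.9555 = 1.023; τ_A = 72.79/1.023 = 71.15 days.
B: β = 0.721; γ = 1/√(1 − 0.721²) = 1/√0.4802 = 1.443; τ_B = 72.79/1.443 = 50.44 days.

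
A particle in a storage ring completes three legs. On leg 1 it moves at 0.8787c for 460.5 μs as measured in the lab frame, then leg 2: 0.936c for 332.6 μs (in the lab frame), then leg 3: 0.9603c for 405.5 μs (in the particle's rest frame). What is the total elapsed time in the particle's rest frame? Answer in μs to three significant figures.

τ = 742 μs

Leg 1: γ = 1/√(1 − 0.8787²) = 1/√0.2279 = 2.095; τ_1 = 460.5/2.095 = 219.8 μs.
Leg 2: γ = 1/√(1 − 0.936²) = 1/√0.1239 = 2.841; τ_2 = 332.6/2.841 = 117.1 μs.
Leg 3: 405.5 μs is already measured in the particle's rest frame.
Total: 219.8 + 117.1 + 405.5 μs.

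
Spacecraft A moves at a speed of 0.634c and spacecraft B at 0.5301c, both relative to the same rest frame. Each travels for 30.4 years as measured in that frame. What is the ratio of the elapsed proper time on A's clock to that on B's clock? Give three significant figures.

A: γ = 1/√(1 − 0.634²) = 1/√0.5980 = 1.293. B: γ = 1/√(1 − 0.5301²) = 1/√0.7190 = 1.179.
τ_A/τ_B = γ_B/γ_A = 1.179/1.293 = 0.9120, so τ_A/τ_B = 0.9120.

τ_A/τ_B = 0.912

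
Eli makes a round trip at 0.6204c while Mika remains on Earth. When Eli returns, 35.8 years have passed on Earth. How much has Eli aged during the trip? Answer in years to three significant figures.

γ = 1/√(1 − 0.6204²) = 1/√0.6151 = 1.275
Eli's clock measures proper time along the trip: τ = Δt/γ = 35.8/1.275 years.

τ = 28.1 years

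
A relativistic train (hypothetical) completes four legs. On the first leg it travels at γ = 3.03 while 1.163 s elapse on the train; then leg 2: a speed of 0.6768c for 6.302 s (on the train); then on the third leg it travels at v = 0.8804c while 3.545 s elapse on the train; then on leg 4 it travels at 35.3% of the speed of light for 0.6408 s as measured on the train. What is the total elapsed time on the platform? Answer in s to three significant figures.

Δt = 20.2 s

Leg 1: γ = 3.03; Δt_1 = 3.030 × 1.163 = 3.524 s.
Leg 2: γ = 1/√(1 − 0.6768²) = 1/√0.5419 = 1.358; Δt_2 = 1.358 × 6.302 = 8.561 s.
Leg 3: γ = 1/√(1 − 0.8804²) = 1/√0.2249 = 2.109; Δt_3 = 2.109 × 3.545 = 7.475 s.
Leg 4: β = 0.353; γ = 1/√(1 − 0.353²) = 1/√0.8754 = 1.069; Δt_4 = 1.069 × 0.6408 = 0.6849 s.
Total: 3.524 + 8.561 + 7.475 + 0.6849 s.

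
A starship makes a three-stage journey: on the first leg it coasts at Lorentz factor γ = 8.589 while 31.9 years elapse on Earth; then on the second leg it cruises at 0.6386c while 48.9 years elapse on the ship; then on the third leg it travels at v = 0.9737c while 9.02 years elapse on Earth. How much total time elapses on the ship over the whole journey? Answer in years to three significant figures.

τ = 54.7 years

Leg 1: γ = 8.589; τ_1 = 31.9/8.589 = 3.714 years.
Leg 2: 48.9 years is already measured on the ship.
Leg 3: γ = 1/√(1 − 0.9737²) = 1/√0.05191 = 4.389; τ_3 = 9.02/4.389 = 2.055 years.
Total: 3.714 + 48.90 + 2.055 years.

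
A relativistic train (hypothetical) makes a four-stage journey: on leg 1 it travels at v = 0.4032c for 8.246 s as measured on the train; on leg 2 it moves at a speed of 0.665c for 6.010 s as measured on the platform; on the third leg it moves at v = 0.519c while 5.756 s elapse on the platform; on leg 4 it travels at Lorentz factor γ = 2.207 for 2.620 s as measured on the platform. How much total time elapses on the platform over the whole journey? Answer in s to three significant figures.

Leg 1: γ = 1/√(1 − 0.4032²) = 1/√0.8374 = 1.093; Δt_1 = 1.093 × 8.246 = 9.011 s.
Leg 2: 6.010 s is already measured on the platform.
Leg 3: 5.756 s is already measured on the platform.
Leg 4: 2.620 s is already measured on the platform.
Total: 9.011 + 6.010 + 5.756 + 2.620 s.

Δt = 23.4 s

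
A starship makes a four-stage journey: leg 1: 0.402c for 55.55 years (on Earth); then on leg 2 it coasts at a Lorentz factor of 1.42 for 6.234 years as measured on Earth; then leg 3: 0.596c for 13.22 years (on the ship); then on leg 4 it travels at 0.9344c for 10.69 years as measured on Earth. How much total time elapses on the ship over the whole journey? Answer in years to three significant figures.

Leg 1: γ = 1/√(1 − 0.402²) = 1/√0.8384 = 1.092; τ_1 = 55.55/1.092 = 50.86 years.
Leg 2: γ = 1.42; τ_2 = 6.234/1.420 = 4.390 years.
Leg 3: 13.22 years is already measured on the ship.
Leg 4: γ = 1/√(1 − 0.9344²) = 1/√0.1269 = 2.807; τ_4 = 10.69/2.807 = 3.808 years.
Total: 50.86 + 4.390 + 13.22 + 3.808 years.

τ = 72.3 years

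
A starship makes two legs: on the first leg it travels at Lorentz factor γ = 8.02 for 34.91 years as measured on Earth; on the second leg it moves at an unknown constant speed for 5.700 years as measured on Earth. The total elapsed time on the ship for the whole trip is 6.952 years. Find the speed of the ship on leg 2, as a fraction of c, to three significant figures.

Leg 1: γ = 8.02; τ_1 = 34.91/8.020 = 4.353 years.
Leg 2: speed unknown; τ_2 = 5.700/γ_2.
Total proper time: 4.353 + τ_2 = 6.952, so τ_2 = 6.952 − 4.353 = 2.599 years.
γ_2 = 5.700/2.599 = 2.193; β = √(1 − 1/γ²) = √0.7921.

β = 0.890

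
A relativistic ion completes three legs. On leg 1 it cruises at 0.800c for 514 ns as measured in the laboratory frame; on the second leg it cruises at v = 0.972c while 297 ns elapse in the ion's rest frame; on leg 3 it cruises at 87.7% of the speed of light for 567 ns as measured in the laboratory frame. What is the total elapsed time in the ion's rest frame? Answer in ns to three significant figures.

τ = 878 ns

Leg 1: γ = 1/√(1 − 0.800²) = 5/3 ≈ 1.667; τ_1 = 514/1.667 = 308.4 ns.
Leg 2: 297 ns is already measured in the ion's rest frame.
Leg 3: β = 0.877; γ = 1/√(1 − 0.877²) = 1/√0.2309 = 2.081; τ_3 = 567/2.081 = 272.4 ns.
Total: 308.4 + 297.0 + 272.4 ns.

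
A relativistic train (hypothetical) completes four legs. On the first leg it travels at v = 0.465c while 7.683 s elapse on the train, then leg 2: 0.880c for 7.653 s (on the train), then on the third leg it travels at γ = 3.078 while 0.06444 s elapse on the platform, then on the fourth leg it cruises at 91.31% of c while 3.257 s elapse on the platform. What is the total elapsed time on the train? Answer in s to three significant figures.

Leg 1: 7.683 s is already measured on the train.
Leg 2: 7.653 s is already measured on the train.
Leg 3: γ = 3.078; τ_3 = 0.06444/3.078 = 0.02094 s.
Leg 4: β = 0.9131; γ = 1/√(1 − 0.9131²) = 1/√0.1662 = 2.453; τ_4 = 3.257/2.453 = 1.328 s.
Total: 7.683 + 7.653 + 0.02094 + 1.328 s.

τ = 16.7 s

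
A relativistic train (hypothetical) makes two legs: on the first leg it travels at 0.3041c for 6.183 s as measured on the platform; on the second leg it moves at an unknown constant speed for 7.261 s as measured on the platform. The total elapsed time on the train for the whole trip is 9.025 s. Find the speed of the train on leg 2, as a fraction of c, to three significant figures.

β = 0.902

Leg 1: γ = 1/√(1 − 0.3041²) = 1/√0.9075 = 1.050; τ_1 = 6.183/1.050 = 5.890 s.
Leg 2: speed unknown; τ_2 = 7.261/γ_2.
Total proper time: 5.890 + τ_2 = 9.025, so τ_2 = 9.025 − 5.890 = 3.135 s.
γ_2 = 7.261/3.135 = 2.316; β = √(1 − 1/γ²) = √0.8136.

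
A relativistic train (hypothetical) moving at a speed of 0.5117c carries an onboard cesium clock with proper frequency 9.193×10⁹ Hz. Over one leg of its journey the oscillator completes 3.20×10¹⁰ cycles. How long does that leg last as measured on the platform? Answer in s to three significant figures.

γ = 1/√(1 − 0.5117²) = 1/√0.7382 = 1.164
Proper time for N cycles: τ = N/f = 3.20×10¹⁰/(9.193×10⁹) = 3.481×10⁰ s = 3.481 s.
Lab-frame duration Δt = γτ = 1.164 × 3.481 = 4.052 s.

Δt = 4.05 s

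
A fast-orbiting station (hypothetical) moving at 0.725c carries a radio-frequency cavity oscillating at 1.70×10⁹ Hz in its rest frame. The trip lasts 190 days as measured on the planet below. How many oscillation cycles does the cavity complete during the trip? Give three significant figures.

N = 1.92×10¹⁶

γ = 1/√(1 − 0.725²) = 1/√0.4744 = 1.452
The oscillator's own cycle count is N = f × τ where τ is the proper time aboard the station. τ = Δt/γ = 190/1.452 = 130.9 days = 1.131×10⁷ s.
N = 1.70×10⁹ × 1.131×10⁷ = 1.922×10¹⁶.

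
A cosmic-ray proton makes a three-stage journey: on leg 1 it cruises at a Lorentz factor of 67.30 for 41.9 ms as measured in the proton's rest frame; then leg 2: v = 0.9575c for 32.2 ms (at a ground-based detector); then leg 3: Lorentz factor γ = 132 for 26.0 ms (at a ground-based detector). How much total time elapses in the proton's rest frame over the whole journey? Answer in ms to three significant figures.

τ = 51.4 ms

Leg 1: 41.9 ms is already measured in the proton's rest frame.
Leg 2: γ = 1/√(1 − 0.9575²) = 1/√0.08319 = 3.467; τ_2 = 32.2/3.467 = 9.288 ms.
Leg 3: γ = 132; τ_3 = 26.0/132.0 = 0.1970 ms.
Total: 41.90 + 9.288 + 0.1970 ms.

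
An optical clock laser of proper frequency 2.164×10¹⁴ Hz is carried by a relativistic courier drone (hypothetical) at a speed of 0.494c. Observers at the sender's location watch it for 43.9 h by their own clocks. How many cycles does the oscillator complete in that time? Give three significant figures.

γ = 1/√(1 − 0.494²) = 1/√0.7560 = 1.150
During 43.9 h of lab time, the oscillator's proper time advances by τ = Δt/γ = 43.9/1.150 = 38.17 h = 1.374×10⁵ s.
N = f × τ = 2.164×10¹⁴ × 1.374×10⁵ = 2.974×10¹⁹.

N = 2.97×10¹⁹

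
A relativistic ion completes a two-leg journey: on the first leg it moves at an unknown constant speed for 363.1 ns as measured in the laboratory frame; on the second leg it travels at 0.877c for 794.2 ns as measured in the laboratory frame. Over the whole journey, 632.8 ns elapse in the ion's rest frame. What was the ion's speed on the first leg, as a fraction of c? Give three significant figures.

β = 0.722

Leg 1: speed unknown; τ_1 = 363.1/γ_1.
Leg 2: γ = 1/√(1 − 0.877²) = 1/√0.2309 = 2.081; τ_2 = 794.2/2.081 = 381.6 ns.
Total proper time: τ_1 + 381.6 = 632.8, so τ_1 = 632.8 − 381.6 = 251.2 ns.
γ_1 = 363.1/251.2 = 1.445; β = √(1 − 1/γ²) = √0.5214.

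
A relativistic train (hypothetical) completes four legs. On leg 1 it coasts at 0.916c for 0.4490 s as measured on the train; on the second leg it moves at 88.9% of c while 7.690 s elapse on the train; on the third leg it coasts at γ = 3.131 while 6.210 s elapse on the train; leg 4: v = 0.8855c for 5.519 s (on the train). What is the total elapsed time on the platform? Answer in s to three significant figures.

Leg 1: γ = 1/√(1 − 0.916²) = 1/√0.1609 = 2.493; Δt_1 = 2.493 × 0.4490 = 1.119 s.
Leg 2: β = 0.889; γ = 1/√(1 − 0.889²) = 1/√0.2097 = 2.184; Δt_2 = 2.184 × 7.690 = 16.79 s.
Leg 3: γ = 3.131; Δt_3 = 3.131 × 6.210 = 19.44 s.
Leg 4: γ = 1/√(1 − 0.8855²) = 1/√0.2159 = 2.152; Δt_4 = 2.152 × 5.519 = 11.88 s.
Total: 1.119 + 16.79 + 19.44 + 11.88 s.

Δt = 49.2 s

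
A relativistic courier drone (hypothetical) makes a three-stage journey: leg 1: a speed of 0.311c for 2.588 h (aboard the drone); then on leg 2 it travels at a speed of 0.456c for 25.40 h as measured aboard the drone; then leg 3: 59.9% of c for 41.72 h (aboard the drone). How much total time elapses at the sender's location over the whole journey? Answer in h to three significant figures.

Leg 1: γ = 1/√(1 − 0.311²) = 1/√0.9033 = 1.052; Δt_1 = 1.052 × 2.588 = 2.723 h.
Leg 2: γ = 1/√(1 − 0.456²) = 1/√0.7921 = 1.124; Δt_2 = 1.124 × 25.40 = 28.54 h.
Leg 3: β = 0.599; γ = 1/√(1 − 0.599²) = 1/√0.6412 = 1.249; Δt_3 = 1.249 × 41.72 = 52.10 h.
Total: 2.723 + 28.54 + 52.10 h.

Δt = 83.4 h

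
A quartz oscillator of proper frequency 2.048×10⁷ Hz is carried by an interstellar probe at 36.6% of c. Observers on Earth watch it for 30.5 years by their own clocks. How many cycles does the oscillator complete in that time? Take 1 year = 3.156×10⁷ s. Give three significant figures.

β = 0.366; γ = 1/√(1 − 0.366²) = 1/√0.8660 = 1.075
During 30.5 years of lab time, the oscillator's proper time advances by τ = Δt/γ = 30.5/1.075 = 28.38 years = 8.958×10⁸ s.
N = f × τ = 2.048×10⁷ × 8.958×10⁸ = 1.835×10¹⁶.

N = 1.83×10¹⁶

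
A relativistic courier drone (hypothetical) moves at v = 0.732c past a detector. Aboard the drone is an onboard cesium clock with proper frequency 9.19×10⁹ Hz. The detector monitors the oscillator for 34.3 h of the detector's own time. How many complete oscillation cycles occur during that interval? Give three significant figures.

γ = 1/√(1 − 0.732²) = 1/√0.4642 = 1.468
During 34.3 h of lab time, the oscillator's proper time advances by τ = Δt/γ = 34.3/1.468 = 23.37 h = 8.413×10⁴ s.
N = f × τ = 9.19×10⁹ × 8.413×10⁴ = 7.731×10¹⁴.

N = 7.73×10¹⁴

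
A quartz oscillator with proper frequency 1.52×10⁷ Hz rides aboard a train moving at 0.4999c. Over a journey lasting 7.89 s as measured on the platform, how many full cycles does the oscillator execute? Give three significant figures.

γ = 1/√(1 − 0.4999²) = 1/√0.7501 = 1.155
The oscillator's own cycle count is N = f × τ where τ is the proper time on the train. τ = Δt/γ = 7.89/1.155 = 6.833 s = 6.833×10⁰ s.
N = 1.52×10⁷ × 6.833×10⁰ = 1.039×10⁸.

N = 1.04×10⁸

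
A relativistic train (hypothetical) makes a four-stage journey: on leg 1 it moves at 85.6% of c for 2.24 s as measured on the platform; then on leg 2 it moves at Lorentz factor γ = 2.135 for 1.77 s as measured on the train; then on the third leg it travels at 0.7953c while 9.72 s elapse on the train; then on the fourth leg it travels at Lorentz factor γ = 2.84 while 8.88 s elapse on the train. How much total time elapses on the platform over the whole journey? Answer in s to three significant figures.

Δt = 47.3 s

Leg 1: 2.24 s is already measured on the platform.
Leg 2: γ = 2.135; Δt_2 = 2.135 × 1.77 = 3.779 s.
Leg 3: γ = 1/√(1 − 0.7953²) = 1/√0.3675 = 1.650; Δt_3 = 1.650 × 9.72 = 16.03 s.
Leg 4: γ = 2.84; Δt_4 = 2.840 × 8.88 = 25.22 s.
Total: 2.240 + 3.779 + 16.03 + 25.22 s.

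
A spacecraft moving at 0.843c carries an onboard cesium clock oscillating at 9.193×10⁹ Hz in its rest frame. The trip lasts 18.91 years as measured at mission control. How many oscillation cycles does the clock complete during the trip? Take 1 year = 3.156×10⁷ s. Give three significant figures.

γ = 1/√(1 − 0.843²) = 1/√0.2894 = 1.859
The oscillator's own cycle count is N = f × τ where τ is the proper time aboard the spacecraft. τ = Δt/γ = 18.91/1.859 = 10.17 years = 3.210×10⁸ s.
N = 9.193×10⁹ × 3.210×10⁸ = 2.951×10¹⁸.

N = 2.95×10¹⁸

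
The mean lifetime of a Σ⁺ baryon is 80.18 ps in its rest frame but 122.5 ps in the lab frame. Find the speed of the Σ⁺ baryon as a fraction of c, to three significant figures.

β = 0.756

γ = Δt/τ₀ = 122.5/80.18 = 1.528
β = √(1 − 1/γ²) = √(1 − 0.4284) = √0.5716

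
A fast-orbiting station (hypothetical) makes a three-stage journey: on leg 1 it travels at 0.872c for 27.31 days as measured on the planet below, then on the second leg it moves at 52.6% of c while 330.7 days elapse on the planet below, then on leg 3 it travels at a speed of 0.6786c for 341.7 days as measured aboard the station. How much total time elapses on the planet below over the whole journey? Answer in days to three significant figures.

Leg 1: 27.31 days is already measured on the planet below.
Leg 2: 330.7 days is already measured on the planet below.
Leg 3: γ = 1/√(1 − 0.6786²) = 1/√0.5395 = 1.361; Δt_3 = 1.361 × 341.7 = 465.2 days.
Total: 27.31 + 330.7 + 465.2 days.

Δt = 823 days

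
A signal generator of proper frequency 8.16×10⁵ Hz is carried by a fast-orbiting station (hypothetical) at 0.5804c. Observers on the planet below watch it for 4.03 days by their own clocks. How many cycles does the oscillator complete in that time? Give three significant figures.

γ = 1/√(1 − 0.5804²) = 1/√0.6631 = 1.228
During 4.03 days of lab time, the oscillator's proper time advances by τ = Δt/γ = 4.03/1.228 = 3.282 days = 2.835×10⁵ s.
N = f × τ = 8.16×10⁵ × 2.835×10⁵ = 2.314×10¹¹.

N = 2.31×10¹¹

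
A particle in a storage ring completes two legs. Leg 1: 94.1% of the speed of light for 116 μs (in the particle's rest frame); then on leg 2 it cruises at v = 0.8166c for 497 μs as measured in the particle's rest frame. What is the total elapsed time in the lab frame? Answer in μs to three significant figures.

Δt = 1200 μs

Leg 1: β = 0.941; γ = 1/√(1 − 0.941²) = 1/√0.1145 = 2.955; Δt_1 = 2.955 × 116 = 342.8 μs.
Leg 2: γ = 1/√(1 − 0.8166²) = 1/√0.3332 = 1.732; Δt_2 = 1.732 × 497 = 861.0 μs.
Total: 342.8 + 861.0 μs.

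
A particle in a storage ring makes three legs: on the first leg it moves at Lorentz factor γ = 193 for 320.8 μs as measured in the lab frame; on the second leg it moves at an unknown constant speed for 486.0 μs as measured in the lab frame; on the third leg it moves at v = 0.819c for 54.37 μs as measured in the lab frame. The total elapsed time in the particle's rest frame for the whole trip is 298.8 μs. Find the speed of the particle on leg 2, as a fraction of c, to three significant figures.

β = 0.837

Leg 1: γ = 193; τ_1 = 320.8/193.0 = 1.662 μs.
Leg 2: speed unknown; τ_2 = 486.0/γ_2.
Leg 3: γ = 1/√(1 − 0.819²) = 1/√0.3292 = 1.743; τ_3 = 54.37/1.743 = 31.20 μs.
Total proper time: 1.662 + τ_2 + 31.20 = 298.8, so τ_2 = 298.8 − 32.86 = 265.9 μs.
γ_2 = 486.0/265.9 = 1.827; β = √(1 − 1/γ²) = √0.7006.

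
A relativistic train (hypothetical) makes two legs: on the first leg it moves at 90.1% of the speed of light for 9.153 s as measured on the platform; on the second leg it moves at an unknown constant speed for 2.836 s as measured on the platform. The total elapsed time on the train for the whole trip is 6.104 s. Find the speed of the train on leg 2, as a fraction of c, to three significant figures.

Leg 1: β = 0.901; γ = 1/√(1 − 0.901²) = 1/√0.1882 = 2.305; τ_1 = 9.153/2.305 = 3.971 s.
Leg 2: speed unknown; τ_2 = 2.836/γ_2.
Total proper time: 3.971 + τ_2 = 6.104, so τ_2 = 6.104 − 3.971 = 2.133 s.
γ_2 = 2.836/2.133 = 1.329; β = √(1 − 1/γ²) = √0.4342.

β = 0.659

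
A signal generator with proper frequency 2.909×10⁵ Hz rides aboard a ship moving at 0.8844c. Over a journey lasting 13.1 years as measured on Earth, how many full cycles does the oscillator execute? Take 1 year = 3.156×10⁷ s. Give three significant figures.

γ = 1/√(1 − 0.8844²) = 1/√0.2178 = 2.143
The oscillator's own cycle count is N = f × τ where τ is the proper time on the ship. τ = Δt/γ = 13.1/2.143 = 6.114 years = 1.930×10⁸ s.
N = 2.909×10⁵ × 1.930×10⁸ = 5.613×10¹³.

N = 5.61×10¹³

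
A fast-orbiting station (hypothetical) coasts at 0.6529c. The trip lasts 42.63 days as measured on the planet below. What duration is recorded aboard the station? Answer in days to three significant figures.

γ = 1/√(1 − 0.6529²) = 1/√0.5737 = 1.320
The interval measured on the planet below is the dilated one; the clock aboard the station measures the proper time τ = Δt/γ = 42.63/1.320 days.

τ = 32.3 days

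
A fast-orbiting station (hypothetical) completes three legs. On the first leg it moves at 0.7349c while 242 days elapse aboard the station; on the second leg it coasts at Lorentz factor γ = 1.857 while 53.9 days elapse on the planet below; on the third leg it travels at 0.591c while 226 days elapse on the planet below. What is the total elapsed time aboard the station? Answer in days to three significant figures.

τ = 453 days

Leg 1: 242 days is already measured aboard the station.
Leg 2: γ = 1.857; τ_2 = 53.9/1.857 = 29.03 days.
Leg 3: γ = 1/√(1 − 0.591²) = 1/√0.6507 = 1.240; τ_3 = 226/1.240 = 182.3 days.
Total: 242.0 + 29.03 + 182.3 days.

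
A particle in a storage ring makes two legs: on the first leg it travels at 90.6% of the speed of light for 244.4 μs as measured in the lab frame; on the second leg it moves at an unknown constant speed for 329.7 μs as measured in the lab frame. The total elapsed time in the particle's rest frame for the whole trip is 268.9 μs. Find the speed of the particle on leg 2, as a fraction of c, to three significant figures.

β = 0.865

Leg 1: β = 0.906; γ = 1/√(1 − 0.906²) = 1/√0.1792 = 2.363; τ_1 = 244.4/2.363 = 103.4 μs.
Leg 2: speed unknown; τ_2 = 329.7/γ_2.
Total proper time: 103.4 + τ_2 = 268.9, so τ_2 = 268.9 − 103.4 = 165.5 μs.
γ_2 = 329.7/165.5 = 1.993; β = √(1 − 1/γ²) = √0.7482.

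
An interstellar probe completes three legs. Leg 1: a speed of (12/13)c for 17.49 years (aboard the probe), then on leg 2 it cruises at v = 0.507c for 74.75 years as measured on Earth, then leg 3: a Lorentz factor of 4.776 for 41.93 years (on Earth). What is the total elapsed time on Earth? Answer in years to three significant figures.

Δt = 162 years

Leg 1: γ = 1/√(1 − (12/13)²) = 13/5 = 2.600; Δt_1 = 2.600 × 17.49 = 45.47 years.
Leg 2: 74.75 years is already measured on Earth.
Leg 3: 41.93 years is already measured on Earth.
Total: 45.47 + 74.75 + 41.93 years.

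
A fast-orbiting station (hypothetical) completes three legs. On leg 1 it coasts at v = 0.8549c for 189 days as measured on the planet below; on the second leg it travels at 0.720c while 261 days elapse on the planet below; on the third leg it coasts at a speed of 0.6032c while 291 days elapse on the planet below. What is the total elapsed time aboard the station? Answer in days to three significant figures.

τ = 511 days

Leg 1: γ = 1/√(1 − 0.8549²) = 1/√0.2691 = 1.928; τ_1 = 189/1.928 = 98.05 days.
Leg 2: γ = 1/√(1 − 0.720²) = 1/√0.4816 = 1.441; τ_2 = 261/1.441 = 181.1 days.
Leg 3: γ = 1/√(1 − 0.6032²) = 1/√0.6361 = 1.254; τ_3 = 291/1.254 = 232.1 days.
Total: 98.05 + 181.1 + 232.1 days.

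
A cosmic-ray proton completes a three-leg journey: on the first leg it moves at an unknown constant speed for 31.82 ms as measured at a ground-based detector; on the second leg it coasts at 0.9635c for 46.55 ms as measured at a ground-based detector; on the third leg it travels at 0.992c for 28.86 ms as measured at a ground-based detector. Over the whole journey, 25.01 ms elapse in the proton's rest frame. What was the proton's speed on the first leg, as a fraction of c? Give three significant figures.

β = 0.960

Leg 1: speed unknown; τ_1 = 31.82/γ_1.
Leg 2: γ = 1/√(1 − 0.9635²) = 1/√0.07167 = 3.735; τ_2 = 46.55/3.735 = 12.46 ms.
Leg 3: γ = 1/√(1 − 0.992²) = 1/√0.01594 = 7.922; τ_3 = 28.86/7.922 = 3.643 ms.
Total proper time: τ_1 + 12.46 + 3.643 = 25.01, so τ_1 = 25.01 − 16.11 = 8.905 ms.
γ_1 = 31.82/8.905 = 3.573; β = √(1 − 1/γ²) = √0.9217.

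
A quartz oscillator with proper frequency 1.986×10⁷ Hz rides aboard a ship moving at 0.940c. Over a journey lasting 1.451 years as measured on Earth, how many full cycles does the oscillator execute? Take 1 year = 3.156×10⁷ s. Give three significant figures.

γ = 1/√(1 − 0.940²) = 1/√0.1164 = 2.931
The oscillator's own cycle count is N = f × τ where τ is the proper time on the ship. τ = Δt/γ = 1.451/2.931 = 0.4950 years = 1.562×10⁷ s.
N = 1.986×10⁷ × 1.562×10⁷ = 3.103×10¹⁴.

N = 3.10×10¹⁴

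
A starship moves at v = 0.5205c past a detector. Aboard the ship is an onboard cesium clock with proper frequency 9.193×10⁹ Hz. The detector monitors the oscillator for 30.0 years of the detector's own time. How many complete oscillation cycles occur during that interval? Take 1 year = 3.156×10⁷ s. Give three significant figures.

N = 7.43×10¹⁸

γ = 1/√(1 − 0.5205²) = 1/√0.7291 = 1.171
During 30.0 years of lab time, the oscillator's proper time advances by τ = Δt/γ = 30.0/1.171 = 25.62 years = 8.084×10⁸ s.
N = f × τ = 9.193×10⁹ × 8.084×10⁸ = 7.432×10¹⁸.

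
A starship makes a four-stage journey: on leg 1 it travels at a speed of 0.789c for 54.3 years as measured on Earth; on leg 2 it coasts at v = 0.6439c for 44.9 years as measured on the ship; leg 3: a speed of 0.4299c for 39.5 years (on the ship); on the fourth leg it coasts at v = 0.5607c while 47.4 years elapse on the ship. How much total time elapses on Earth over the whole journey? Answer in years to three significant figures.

Δt = 214 years

Leg 1: 54.3 years is already measured on Earth.
Leg 2: γ = 1/√(1 − 0.6439²) = 1/√0.5854 = 1.307; Δt_2 = 1.307 × 44.9 = 58.68 years.
Leg 3: γ = 1/√(1 − 0.4299²) = 1/√0.8152 = 1.108; Δt_3 = 1.108 × 39.5 = 43.75 years.
Leg 4: γ = 1/√(1 − 0.5607²) = 1/√0.6856 = 1.208; Δt_4 = 1.208 × 47.4 = 57.25 years.
Total: 54.30 + 58.68 + 43.75 + 57.25 years.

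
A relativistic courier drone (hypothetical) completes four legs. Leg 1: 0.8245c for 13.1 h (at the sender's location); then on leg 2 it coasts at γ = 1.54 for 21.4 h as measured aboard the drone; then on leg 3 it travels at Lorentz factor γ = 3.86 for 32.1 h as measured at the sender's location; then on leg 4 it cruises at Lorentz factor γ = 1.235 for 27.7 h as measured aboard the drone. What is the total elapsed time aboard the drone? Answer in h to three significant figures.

Leg 1: γ = 1/√(1 − 0.8245²) = 1/√0.3202 = 1.767; τ_1 = 13.1/1.767 = 7.413 h.
Leg 2: 21.4 h is already measured aboard the drone.
Leg 3: γ = 3.86; τ_3 = 32.1/3.860 = 8.316 h.
Leg 4: 27.7 h is already measured aboard the drone.
Total: 7.413 + 21.40 + 8.316 + 27.70 h.

τ = 64.8 h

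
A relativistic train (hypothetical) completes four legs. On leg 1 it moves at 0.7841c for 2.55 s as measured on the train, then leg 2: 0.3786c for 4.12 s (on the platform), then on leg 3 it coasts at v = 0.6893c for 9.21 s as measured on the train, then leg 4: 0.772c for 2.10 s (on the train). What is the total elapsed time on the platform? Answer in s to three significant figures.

Leg 1: γ = 1/√(1 − 0.7841²) = 1/√0.3852 = 1.611; Δt_1 = 1.611 × 2.55 = 4.109 s.
Leg 2: 4.12 s is already measured on the platform.
Leg 3: γ = 1/√(1 − 0.6893²) = 1/√0.5249 = 1.380; Δt_3 = 1.380 × 9.21 = 12.71 s.
Leg 4: γ = 1/√(1 − 0.772²) = 1/√0.4040 = 1.573; Δt_4 = 1.573 × 2.10 = 3.304 s.
Total: 4.109 + 4.120 + 12.71 + 3.304 s.

Δt = 24.2 s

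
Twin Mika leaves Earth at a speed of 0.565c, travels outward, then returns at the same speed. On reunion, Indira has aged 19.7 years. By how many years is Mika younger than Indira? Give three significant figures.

Δt − τ = 3.45 years

γ = 1/√(1 − 0.565²) = 1/√0.6808 = 1.212
Mika's elapsed proper time: τ = 19.7/1.212 = 16.25 years.
Age gap = Δt − τ = 19.7 − 16.25 years.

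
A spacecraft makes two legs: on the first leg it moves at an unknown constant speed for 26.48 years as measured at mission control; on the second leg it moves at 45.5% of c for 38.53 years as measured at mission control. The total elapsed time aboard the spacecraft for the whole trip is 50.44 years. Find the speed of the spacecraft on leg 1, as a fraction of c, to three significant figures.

Leg 1: speed unknown; τ_1 = 26.48/γ_1.
Leg 2: β = 0.455; γ = 1/√(1 − 0.455²) = 1/√0.7930 = 1.123; τ_2 = 38.53/1.123 = 34.31 years.
Total proper time: τ_1 + 34.31 = 50.44, so τ_1 = 50.44 − 34.31 = 16.13 years.
γ_1 = 26.48/16.13 = 1.642; β = √(1 − 1/γ²) = √0.6290.

β = 0.793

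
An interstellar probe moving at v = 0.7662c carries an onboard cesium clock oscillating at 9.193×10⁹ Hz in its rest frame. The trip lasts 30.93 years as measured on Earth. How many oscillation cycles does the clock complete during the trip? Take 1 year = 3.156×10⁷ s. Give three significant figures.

γ = 1/√(1 − 0.7662²) = 1/√0.4129 = 1.556
The oscillator's own cycle count is N = f × τ where τ is the proper time aboard the probe. τ = Δt/γ = 30.93/1.556 = 19.88 years = 6.273×10⁸ s.
N = 9.193×10⁹ × 6.273×10⁸ = 5.767×10¹⁸.

N = 5.77×10¹⁸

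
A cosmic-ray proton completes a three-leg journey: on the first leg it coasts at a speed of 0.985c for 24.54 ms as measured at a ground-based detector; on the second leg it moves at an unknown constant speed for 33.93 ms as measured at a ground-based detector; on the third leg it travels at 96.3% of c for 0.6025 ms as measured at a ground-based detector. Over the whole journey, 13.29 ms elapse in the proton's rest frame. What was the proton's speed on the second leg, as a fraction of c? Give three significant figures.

β = 0.965

Leg 1: γ = 1/√(1 − 0.985²) = 1/√0.02977 = 5.795; τ_1 = 24.54/5.795 = 4.234 ms.
Leg 2: speed unknown; τ_2 = 33.93/γ_2.
Leg 3: β = 0.963; γ = 1/√(1 − 0.963²) = 1/√0.07263 = 3.711; τ_3 = 0.6025/3.711 = 0.1624 ms.
Total proper time: 4.234 + τ_2 + 0.1624 = 13.29, so τ_2 = 13.29 − 4.397 = 8.893 ms.
γ_2 = 33.93/8.893 = 3.815; β = √(1 − 1/γ²) = √0.9313.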